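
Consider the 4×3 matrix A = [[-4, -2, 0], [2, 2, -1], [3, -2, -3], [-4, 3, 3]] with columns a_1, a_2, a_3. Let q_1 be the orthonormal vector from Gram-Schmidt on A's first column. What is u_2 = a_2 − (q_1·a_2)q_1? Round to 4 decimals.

a_1 = (-4, 2, 3, -4); ‖a_1‖ = 6.7082, so q_1 = (-0.5963, 0.2981, 0.4472, -0.5963).
q_1·a_2 = (-0.5963)·(-2) + 0.2981·2 + 0.4472·(-2) + (-0.5963)·3 = -0.8944.
u_2 = a_2 + 0.8944·q_1 = (-2.5333, 2.2667, -1.6000, 2.4667).

u_2 = (-2.5333, 2.2667, -1.6000, 2.4667)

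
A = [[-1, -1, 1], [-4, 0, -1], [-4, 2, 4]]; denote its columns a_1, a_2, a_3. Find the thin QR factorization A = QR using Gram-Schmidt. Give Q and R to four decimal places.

Q = [[-0.1741, -0.6465, 0.7428], [-0.6963, -0.4526, -0.5571], [-0.6963, 0.6142, 0.3714]], R = [[5.7446, -1.2185, -2.2630], [0.0000, 1.8749, 2.2628], [0.0000, 0.0000, 2.7854]]

a_1 = (-1, -4, -4); ‖a_1‖ = 5.7446, so q_1 = (-0.1741, -0.6963, -0.6963).
q_1·a_2 = (-0.1741)·(-1) + (-0.6963)·0 + (-0.6963)·2 = -1.2185.
u_2 = a_2 + 1.2185·q_1 = (-1.2121, -0.8485, 1.1515).
‖u_2‖ = 1.8749, so q_2 = (-0.6465, -0.4526, 0.6142).
q_1·a_3 = (-0.1741)·1 + (-0.6963)·(-1) + (-0.6963)·4 = -2.2630; q_2·a_3 = (-0.6465)·1 + (-0.4526)·(-1) + 0.6142·4 = 2.2628.
u_3 = a_3 + 2.2630·q_1 − 2.2628·q_2 = (2.0690, -1.5517, 1.0345).
‖u_3‖ = 2.7854, so q_3 = (0.7428, -0.5571, 0.3714).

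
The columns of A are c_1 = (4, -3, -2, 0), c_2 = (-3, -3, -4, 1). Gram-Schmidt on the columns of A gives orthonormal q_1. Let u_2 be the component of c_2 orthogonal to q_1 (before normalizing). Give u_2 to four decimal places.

u_2 = (-3.6897, -2.4828, -3.6552, 1.0000)

c_1 = (4, -3, -2, 0); ‖c_1‖ = 5.3852, so q_1 = (0.7428, -0.5571, -0.3714, 0.0000).
q_1·c_2 = 0.7428·(-3) + (-0.5571)·(-3) + (-0.3714)·(-4) + 0.0000·1 = 0.9285.
u_2 = c_2 − 0.9285·q_1 = (-3.6897, -2.4828, -3.6552, 1.0000).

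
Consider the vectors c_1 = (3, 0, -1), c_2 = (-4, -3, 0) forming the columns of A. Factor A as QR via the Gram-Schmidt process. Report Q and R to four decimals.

Q = [[0.9487, -0.1229], [0.0000, -0.9214], [-0.3162, -0.3686]], R = [[3.1623, -3.7947], [0.0000, 3.2558]]

c_1 = (3, 0, -1); ‖c_1‖ = 3.1623, so e_1 = (0.9487, 0.0000, -0.3162).
e_1·c_2 = 0.9487·(-4) + 0.0000·(-3) + (-0.3162)·0 = -3.7947.
u_2 = c_2 + 3.7947·e_1 = (-0.4000, -3.0000, -1.2000).
‖u_2‖ = 3.2558, so e_2 = (-0.1229, -0.9214, -0.3686).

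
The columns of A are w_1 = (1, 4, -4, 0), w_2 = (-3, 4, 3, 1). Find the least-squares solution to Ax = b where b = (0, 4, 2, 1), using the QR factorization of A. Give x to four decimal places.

x = (0.2227, 0.6508)

e_1 = w_1/‖w_1‖ = (1, 4, -4, 0)/5.7446 = (0.1741, 0.6963, -0.6963, 0.0000).
r_{12} = e_1·w_2 = 0.1741.
u_2 = w_2 − 0.1741·e_1 = (-3.0303, 3.8788, 3.1212, 1.0000).
‖u_2‖ = 5.9135, so e_2 = (-0.5124, 0.6559, 0.5278, 0.1691).
Qᵀb = (1.3926, 3.8484).
Back-substitute: x_2 = 3.8484/5.9135 = 0.6508.
x_1 = (1.3926 − 0.1741·0.6508)/5.7446 = 0.2227.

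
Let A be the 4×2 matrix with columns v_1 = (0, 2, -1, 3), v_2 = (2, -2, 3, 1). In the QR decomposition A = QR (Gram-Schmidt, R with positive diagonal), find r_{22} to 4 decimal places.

e_1 = v_1/‖v_1‖ = (0, 2, -1, 3)/3.7417 = (0.0000, 0.5345, -0.2673, 0.8018).
r_{12} = e_1·v_2 = -1.0690.
u_2 = v_2 + 1.0690·e_1 = (2.0000, -1.4286, 2.7143, 1.8571).
r_{22} = ‖u_2‖ = 4.1057.

r_{22} = 4.1057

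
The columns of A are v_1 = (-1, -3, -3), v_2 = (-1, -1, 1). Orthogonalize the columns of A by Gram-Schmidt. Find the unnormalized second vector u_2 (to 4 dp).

u_2 = (-0.9474, -0.8421, 1.1579)

q_1 = v_1/‖v_1‖ = (-1, -3, -3)/4.3589 = (-0.2294, -0.6882, -0.6882).
r_{12} = q_1·v_2 = 0.2294.
u_2 = v_2 − 0.2294·q_1 = (-0.9474, -0.8421, 1.1579).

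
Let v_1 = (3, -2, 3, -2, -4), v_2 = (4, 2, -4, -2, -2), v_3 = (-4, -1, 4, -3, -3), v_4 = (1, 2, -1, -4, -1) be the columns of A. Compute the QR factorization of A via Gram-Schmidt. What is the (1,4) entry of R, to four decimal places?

v_1 = (3, -2, 3, -2, -4); ‖v_1‖ = 6.4807, so q_1 = (0.4629, -0.3086, 0.4629, -0.3086, -0.6172).
r_{14} = q_1·v_4 = 1.2344.

r_{14} = 1.2344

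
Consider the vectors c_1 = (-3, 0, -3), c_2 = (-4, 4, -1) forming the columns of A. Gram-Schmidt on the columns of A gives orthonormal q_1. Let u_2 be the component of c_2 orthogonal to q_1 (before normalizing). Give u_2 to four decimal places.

c_1 = (-3, 0, -3); ‖c_1‖ = 4.2426, so q_1 = (-0.7071, 0.0000, -0.7071).
q_1·c_2 = (-0.7071)·(-4) + 0.0000·4 + (-0.7071)·(-1) = 3.5355.
u_2 = c_2 − 3.5355·q_1 = (-1.5000, 4.0000, 1.5000).

u_2 = (-1.5000, 4.0000, 1.5000)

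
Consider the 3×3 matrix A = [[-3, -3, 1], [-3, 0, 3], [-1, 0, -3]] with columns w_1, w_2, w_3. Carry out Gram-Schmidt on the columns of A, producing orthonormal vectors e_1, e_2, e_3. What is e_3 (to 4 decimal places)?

e_1 = w_1/‖w_1‖ = (-3, -3, -1)/4.3589 = (-0.6882, -0.6882, -0.2294).
r_{12} = e_1·w_2 = 2.0647.
u_2 = w_2 − 2.0647·e_1 = (-1.5789, 1.4211, 0.4737).
‖u_2‖ = 2.1764, so e_2 = (-0.7255, 0.6529, 0.2176).
r_{13} = e_1·w_3 = -2.0647; r_{23} = e_2·w_3 = 0.5804.
u_3 = w_3 + 2.0647·e_1 − 0.5804·e_2 = (0.0000, 1.2000, -3.6000).
‖u_3‖ = 3.7947, so e_3 = (0.0000, 0.3162, -0.9487).

e_3 = (0.0000, 0.3162, -0.9487)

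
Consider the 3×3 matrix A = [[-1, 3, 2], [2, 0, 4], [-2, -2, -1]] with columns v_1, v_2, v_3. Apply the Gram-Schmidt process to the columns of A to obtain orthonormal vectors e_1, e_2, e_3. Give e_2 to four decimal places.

e_2 = (0.8666, -0.0619, -0.4952)

v_1 = (-1, 2, -2); ‖v_1‖ = 3.0000, so e_1 = (-0.3333, 0.6667, -0.6667).
e_1·v_2 = (-0.3333)·3 + 0.6667·0 + (-0.6667)·(-2) = 0.3333.
u_2 = v_2 − 0.3333·e_1 = (3.1111, -0.2222, -1.7778).
‖u_2‖ = 3.5901, so e_2 = (0.8666, -0.0619, -0.4952).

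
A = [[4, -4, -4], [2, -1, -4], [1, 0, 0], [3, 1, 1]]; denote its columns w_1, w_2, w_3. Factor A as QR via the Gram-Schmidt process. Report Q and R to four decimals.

e_1 = w_1/‖w_1‖ = (4, 2, 1, 3)/5.4772 = (0.7303, 0.3651, 0.1826, 0.5477).
r_{12} = e_1·w_2 = -2.7386.
u_2 = w_2 + 2.7386·e_1 = (-2.0000, 0.0000, 0.5000, 2.5000).
‖u_2‖ = 3.2404, so e_2 = (-0.6172, 0.0000, 0.1543, 0.7715).
r_{13} = e_1·w_3 = -3.8341; r_{23} = e_2·w_3 = 3.2404.
u_3 = w_3 + 3.8341·e_1 − 3.2404·e_2 = (0.8000, -2.6000, 0.2000, 0.6000).
‖u_3‖ = 2.7928, so e_3 = (0.2864, -0.9309, 0.0716, 0.2148).

Q = [[0.7303, -0.6172, 0.2864], [0.3651, 0.0000, -0.9309], [0.1826, 0.1543, 0.0716], [0.5477, 0.7715, 0.2148]], R = [[5.4772, -2.7386, -3.8341], [0.0000, 3.2404, 3.2404], [0.0000, 0.0000, 2.7928]]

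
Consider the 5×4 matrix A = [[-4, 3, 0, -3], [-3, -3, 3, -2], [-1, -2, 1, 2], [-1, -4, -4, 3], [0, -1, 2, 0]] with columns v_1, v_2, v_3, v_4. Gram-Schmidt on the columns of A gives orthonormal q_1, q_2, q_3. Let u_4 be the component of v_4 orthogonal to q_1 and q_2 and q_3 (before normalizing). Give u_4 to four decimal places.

u_4 = (0.2676, -0.9452, 1.8603, -0.0950, 0.2977)

q_1 = v_1/‖v_1‖ = (-4, -3, -1, -1, 0)/5.1962 = (-0.7698, -0.5774, -0.1925, -0.1925, 0.0000).
r_{12} = q_1·v_2 = 0.5774.
u_2 = v_2 − 0.5774·q_1 = (3.4444, -2.6667, -1.8889, -3.8889, -1.0000).
‖u_2‖ = 6.2183, so q_2 = (0.5539, -0.4288, -0.3038, -0.6254, -0.1608).
r_{13} = q_1·v_3 = -1.1547; r_{23} = q_2·v_3 = 0.5897.
u_3 = v_3 + 1.1547·q_1 − 0.5897·q_2 = (-1.2155, 2.5862, 0.9569, -3.8534, 2.0948).
‖u_3‖ = 5.3216, so q_3 = (-0.2284, 0.4860, 0.1798, -0.7241, 0.3936).
r_{14} = q_1·v_4 = 2.5019; r_{24} = q_2·v_4 = -3.2878; r_{34} = q_3·v_4 = -2.0995.
u_4 = v_4 − 2.5019·q_1 + 3.2878·q_2 + 2.0995·q_3 = (0.2676, -0.9452, 1.8603, -0.0950, 0.2977).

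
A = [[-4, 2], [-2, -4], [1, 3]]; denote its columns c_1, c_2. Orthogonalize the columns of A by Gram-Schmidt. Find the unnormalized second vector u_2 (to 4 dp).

u_2 = (2.5714, -3.7143, 2.8571)

c_1 = (-4, -2, 1); ‖c_1‖ = 4.5826, so e_1 = (-0.8729, -0.4364, 0.2182).
e_1·c_2 = (-0.8729)·2 + (-0.4364)·(-4) + 0.2182·3 = 0.6547.
u_2 = c_2 − 0.6547·e_1 = (2.5714, -3.7143, 2.8571).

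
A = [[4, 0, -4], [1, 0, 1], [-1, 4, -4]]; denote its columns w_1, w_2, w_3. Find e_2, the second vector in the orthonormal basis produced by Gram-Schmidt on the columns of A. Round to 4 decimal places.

e_1 = w_1/‖w_1‖ = (4, 1, -1)/4.2426 = (0.9428, 0.2357, -0.2357).
r_{12} = e_1·w_2 = -0.9428.
u_2 = w_2 + 0.9428·e_1 = (0.8889, 0.2222, 3.7778).
‖u_2‖ = 3.8873, so e_2 = (0.2287, 0.0572, 0.9718).

e_2 = (0.2287, 0.0572, 0.9718)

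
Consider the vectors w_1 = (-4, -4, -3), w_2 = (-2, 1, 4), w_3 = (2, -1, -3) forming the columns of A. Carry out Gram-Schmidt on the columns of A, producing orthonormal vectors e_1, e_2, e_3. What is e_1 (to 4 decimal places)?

e_1 = (-0.6247, -0.6247, -0.4685)

w_1 = (-4, -4, -3); ‖w_1‖ = 6.4031, so e_1 = (-0.6247, -0.6247, -0.4685).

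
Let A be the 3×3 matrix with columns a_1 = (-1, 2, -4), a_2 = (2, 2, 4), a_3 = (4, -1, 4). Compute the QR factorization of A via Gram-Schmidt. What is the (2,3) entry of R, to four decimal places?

a_1 = (-1, 2, -4); ‖a_1‖ = 4.5826, so e_1 = (-0.2182, 0.4364, -0.8729).
e_1·a_2 = (-0.2182)·2 + 0.4364·2 + (-0.8729)·4 = -3.0551.
u_2 = a_2 + 3.0551·e_1 = (1.3333, 3.3333, 1.3333).
‖u_2‖ = 3.8297, so e_2 = (0.3482, 0.8704, 0.3482).
r_{23} = e_2·a_3 = 1.9149.

r_{23} = 1.9149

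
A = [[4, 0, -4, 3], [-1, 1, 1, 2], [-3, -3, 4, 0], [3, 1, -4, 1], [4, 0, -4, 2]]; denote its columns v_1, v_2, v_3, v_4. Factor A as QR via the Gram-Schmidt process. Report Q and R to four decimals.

v_1 = (4, -1, -3, 3, 4); ‖v_1‖ = 7.1414, so q_1 = (0.5601, -0.1400, -0.4201, 0.4201, 0.5601).
q_1·v_2 = 0.5601·0 + (-0.1400)·1 + (-0.4201)·(-3) + 0.4201·1 + 0.5601·0 = 1.5403.
u_2 = v_2 − 1.5403·q_1 = (-0.8627, 1.2157, -2.3529, 0.3529, -0.8627).
‖u_2‖ = 2.9373, so q_2 = (-0.2937, 0.4139, -0.8011, 0.1202, -0.2937).
q_1·v_3 = 0.5601·(-4) + (-0.1400)·1 + (-0.4201)·4 + 0.4201·(-4) + 0.5601·(-4) = -7.9816; q_2·v_3 = (-0.2937)·(-4) + 0.4139·1 + (-0.8011)·4 + 0.1202·(-4) + (-0.2937)·(-4) = -0.9212.
u_3 = v_3 + 7.9816·q_1 + 0.9212·q_2 = (0.2000, 0.2636, -0.0909, -0.5364, 0.2000).
‖u_3‖ = 0.6674, so q_3 = (0.2997, 0.3950, -0.1362, -0.8036, 0.2997).
q_1·v_4 = 0.5601·3 + (-0.1400)·2 + (-0.4201)·0 + 0.4201·1 + 0.5601·2 = 2.9406; q_2·v_4 = (-0.2937)·3 + 0.4139·2 + (-0.8011)·0 + 0.1202·1 + (-0.2937)·2 = -0.5207; q_3·v_4 = 0.2997·3 + 0.3950·2 + (-0.1362)·0 + (-0.8036)·1 + 0.2997·2 = 1.4847.
u_4 = v_4 − 2.9406·q_1 + 0.5207·q_2 − 1.4847·q_3 = (0.7551, 2.0408, 1.0204, 1.0204, -0.2449).
‖u_4‖ = 2.6225, so q_4 = (0.2879, 0.7782, 0.3891, 0.3891, -0.0934).

Q = [[0.5601, -0.2937, 0.2997, 0.2879], [-0.1400, 0.4139, 0.3950, 0.7782], [-0.4201, -0.8011, -0.1362, 0.3891], [0.4201, 0.1202, -0.8036, 0.3891], [0.5601, -0.2937, 0.2997, -0.0934]], R = [[7.1414, 1.5403, -7.9816, 2.9406], [0.0000, 2.9373, -0.9212, -0.5207], [0.0000, 0.0000, 0.6674, 1.4847], [0.0000, 0.0000, 0.0000, 2.6225]]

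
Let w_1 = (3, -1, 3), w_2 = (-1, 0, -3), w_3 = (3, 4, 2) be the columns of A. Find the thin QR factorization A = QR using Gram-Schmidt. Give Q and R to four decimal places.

Q = [[0.6882, 0.5750, 0.4423], [-0.2294, -0.4059, 0.8847], [0.6882, -0.7103, -0.1474]], R = [[4.3589, -2.7530, 2.5236], [0.0000, 1.5560, -1.3192], [0.0000, 0.0000, 4.5707]]

w_1 = (3, -1, 3); ‖w_1‖ = 4.3589, so q_1 = (0.6882, -0.2294, 0.6882).
q_1·w_2 = 0.6882·(-1) + (-0.2294)·0 + 0.6882·(-3) = -2.7530.
u_2 = w_2 + 2.7530·q_1 = (0.8947, -0.6316, -1.1053).
‖u_2‖ = 1.5560, so q_2 = (0.5750, -0.4059, -0.7103).
q_1·w_3 = 0.6882·3 + (-0.2294)·4 + 0.6882·2 = 2.5236; q_2·w_3 = 0.5750·3 + (-0.4059)·4 + (-0.7103)·2 = -1.3192.
u_3 = w_3 − 2.5236·q_1 + 1.3192·q_2 = (2.0217, 4.0435, -0.6739).
‖u_3‖ = 4.5707, so q_3 = (0.4423, 0.8847, -0.1474).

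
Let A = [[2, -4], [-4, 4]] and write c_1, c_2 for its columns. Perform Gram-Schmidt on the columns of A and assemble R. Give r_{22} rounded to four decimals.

r_{22} = 1.7889

e_1 = c_1/‖c_1‖ = (2, -4)/4.4721 = (0.4472, -0.8944).
r_{12} = e_1·c_2 = -5.3666.
u_2 = c_2 + 5.3666·e_1 = (-1.6000, -0.8000).
r_{22} = ‖u_2‖ = 1.7889.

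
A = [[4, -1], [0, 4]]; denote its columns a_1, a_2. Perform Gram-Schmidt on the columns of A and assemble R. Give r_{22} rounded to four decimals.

r_{22} = 4.0000

q_1 = a_1/‖a_1‖ = (4, 0)/4.0000 = (1.0000, 0.0000).
r_{12} = q_1·a_2 = -1.0000.
u_2 = a_2 + 1.0000·q_1 = (0.0000, 4.0000).
r_{22} = ‖u_2‖ = 4.0000.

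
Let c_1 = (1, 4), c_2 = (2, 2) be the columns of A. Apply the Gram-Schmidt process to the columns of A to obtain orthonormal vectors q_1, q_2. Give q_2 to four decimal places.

q_2 = (0.9701, -0.2425)

c_1 = (1, 4); ‖c_1‖ = 4.1231, so q_1 = (0.2425, 0.9701).
q_1·c_2 = 0.2425·2 + 0.9701·2 = 2.4254.
u_2 = c_2 − 2.4254·q_1 = (1.4118, -0.3529).
‖u_2‖ = 1.4552, so q_2 = (0.9701, -0.2425).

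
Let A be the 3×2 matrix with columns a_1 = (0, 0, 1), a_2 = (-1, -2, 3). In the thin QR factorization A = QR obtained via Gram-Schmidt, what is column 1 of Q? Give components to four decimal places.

a_1 = (0, 0, 1); ‖a_1‖ = 1.0000, so e_1 = (0.0000, 0.0000, 1.0000).

e_1 = (0.0000, 0.0000, 1.0000)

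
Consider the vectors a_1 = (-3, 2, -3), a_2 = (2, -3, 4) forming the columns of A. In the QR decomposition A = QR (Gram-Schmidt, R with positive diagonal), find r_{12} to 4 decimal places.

r_{12} = -5.1168

a_1 = (-3, 2, -3); ‖a_1‖ = 4.6904, so q_1 = (-0.6396, 0.4264, -0.6396).
r_{12} = q_1·a_2 = -5.1168.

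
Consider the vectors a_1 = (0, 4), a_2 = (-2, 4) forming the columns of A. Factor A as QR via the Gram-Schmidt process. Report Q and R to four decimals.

Q = [[0.0000, -1.0000], [1.0000, 0.0000]], R = [[4.0000, 4.0000], [0.0000, 2.0000]]

q_1 = a_1/‖a_1‖ = (0, 4)/4.0000 = (0.0000, 1.0000).
r_{12} = q_1·a_2 = 4.0000.
u_2 = a_2 − 4.0000·q_1 = (-2.0000, 0.0000).
‖u_2‖ = 2.0000, so q_2 = (-1.0000, 0.0000).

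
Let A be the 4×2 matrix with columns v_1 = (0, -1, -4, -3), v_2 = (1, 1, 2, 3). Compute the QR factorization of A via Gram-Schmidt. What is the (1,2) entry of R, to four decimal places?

v_1 = (0, -1, -4, -3); ‖v_1‖ = 5.0990, so q_1 = (0.0000, -0.1961, -0.7845, -0.5883).
r_{12} = q_1·v_2 = -3.5301.

r_{12} = -3.5301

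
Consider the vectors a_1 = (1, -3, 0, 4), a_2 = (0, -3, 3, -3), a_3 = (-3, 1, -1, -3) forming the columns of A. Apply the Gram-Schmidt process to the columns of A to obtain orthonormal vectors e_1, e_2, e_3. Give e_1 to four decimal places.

e_1 = (0.1961, -0.5883, 0.0000, 0.7845)

e_1 = a_1/‖a_1‖ = (1, -3, 0, 4)/5.0990 = (0.1961, -0.5883, 0.0000, 0.7845).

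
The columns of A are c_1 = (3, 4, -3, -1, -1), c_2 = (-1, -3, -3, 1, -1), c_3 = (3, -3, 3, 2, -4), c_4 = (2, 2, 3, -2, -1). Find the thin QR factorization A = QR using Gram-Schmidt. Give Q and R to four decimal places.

e_1 = c_1/‖c_1‖ = (3, 4, -3, -1, -1)/6.0000 = (0.5000, 0.6667, -0.5000, -0.1667, -0.1667).
r_{12} = e_1·c_2 = -1.0000.
u_2 = c_2 + 1.0000·e_1 = (-0.5000, -2.3333, -3.5000, 0.8333, -1.1667).
‖u_2‖ = 4.4721, so e_2 = (-0.1118, -0.5217, -0.7826, 0.1863, -0.2609).
r_{13} = e_1·c_3 = -1.6667; r_{23} = e_2·c_3 = 0.2981.
u_3 = c_3 + 1.6667·e_1 − 0.2981·e_2 = (3.8667, -1.7333, 2.4000, 1.6667, -4.2000).
‖u_3‖ = 6.6433, so e_3 = (0.5820, -0.2609, 0.3613, 0.2509, -0.6322).
r_{14} = e_1·c_4 = 1.3333; r_{24} = e_2·c_4 = -3.7268; r_{34} = e_3·c_4 = 1.8565.
u_4 = c_4 − 1.3333·e_1 + 3.7268·e_2 − 1.8565·e_3 = (-0.1639, -0.3489, 0.0793, -1.5491, -0.5763).
‖u_4‖ = 1.6990, so e_4 = (-0.0965, -0.2054, 0.0467, -0.9118, -0.3392).

Q = [[0.5000, -0.1118, 0.5820, -0.0965], [0.6667, -0.5217, -0.2609, -0.2054], [-0.5000, -0.7826, 0.3613, 0.0467], [-0.1667, 0.1863, 0.2509, -0.9118], [-0.1667, -0.2609, -0.6322, -0.3392]], R = [[6.0000, -1.0000, -1.6667, 1.3333], [0.0000, 4.4721, 0.2981, -3.7268], [0.0000, 0.0000, 6.6433, 1.8565], [0.0000, 0.0000, 0.0000, 1.6990]]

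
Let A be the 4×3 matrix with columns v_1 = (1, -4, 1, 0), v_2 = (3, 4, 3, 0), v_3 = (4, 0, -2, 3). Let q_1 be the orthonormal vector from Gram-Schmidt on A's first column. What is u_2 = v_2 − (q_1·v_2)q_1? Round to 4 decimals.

u_2 = (3.5556, 1.7778, 3.5556, 0.0000)

v_1 = (1, -4, 1, 0); ‖v_1‖ = 4.2426, so q_1 = (0.2357, -0.9428, 0.2357, 0.0000).
q_1·v_2 = 0.2357·3 + (-0.9428)·4 + 0.2357·3 + 0.0000·0 = -2.3570.
u_2 = v_2 + 2.3570·q_1 = (3.5556, 1.7778, 3.5556, 0.0000).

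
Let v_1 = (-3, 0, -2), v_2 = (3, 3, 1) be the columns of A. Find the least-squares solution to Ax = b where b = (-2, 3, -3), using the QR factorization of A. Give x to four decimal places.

x = (1.8095, 1.0476)

v_1 = (-3, 0, -2); ‖v_1‖ = 3.6056, so q_1 = (-0.8321, 0.0000, -0.5547).
q_1·v_2 = (-0.8321)·3 + 0.0000·3 + (-0.5547)·1 = -3.0509.
u_2 = v_2 + 3.0509·q_1 = (0.4615, 3.0000, -0.6923).
‖u_2‖ = 3.1132, so q_2 = (0.1482, 0.9636, -0.2224).
Qᵀb = (3.3282, 3.2615).
Back-substitute: x_2 = 3.2615/3.1132 = 1.0476.
x_1 = (3.3282 + 3.0509·1.0476)/3.6056 = 1.8095.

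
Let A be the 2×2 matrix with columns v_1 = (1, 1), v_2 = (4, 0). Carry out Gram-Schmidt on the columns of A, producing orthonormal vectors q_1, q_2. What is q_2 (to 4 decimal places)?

q_2 = (0.7071, -0.7071)

v_1 = (1, 1); ‖v_1‖ = 1.4142, so q_1 = (0.7071, 0.7071).
q_1·v_2 = 0.7071·4 + 0.7071·0 = 2.8284.
u_2 = v_2 − 2.8284·q_1 = (2.0000, -2.0000).
‖u_2‖ = 2.8284, so q_2 = (0.7071, -0.7071).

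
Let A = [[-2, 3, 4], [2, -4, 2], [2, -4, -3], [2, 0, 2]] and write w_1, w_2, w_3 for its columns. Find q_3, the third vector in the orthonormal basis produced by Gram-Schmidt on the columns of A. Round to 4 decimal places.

w_1 = (-2, 2, 2, 2); ‖w_1‖ = 4.0000, so q_1 = (-0.5000, 0.5000, 0.5000, 0.5000).
q_1·w_2 = (-0.5000)·3 + 0.5000·(-4) + 0.5000·(-4) + 0.5000·0 = -5.5000.
u_2 = w_2 + 5.5000·q_1 = (0.2500, -1.2500, -1.2500, 2.7500).
‖u_2‖ = 3.2787, so q_2 = (0.0762, -0.3812, -0.3812, 0.8387).
q_1·w_3 = (-0.5000)·4 + 0.5000·2 + 0.5000·(-3) + 0.5000·2 = -1.5000; q_2·w_3 = 0.0762·4 + (-0.3812)·2 + (-0.3812)·(-3) + 0.8387·2 = 2.3637.
u_3 = w_3 + 1.5000·q_1 − 2.3637·q_2 = (3.0698, 3.6512, -1.3488, 0.7674).
‖u_3‖ = 5.0163, so q_3 = (0.6120, 0.7279, -0.2689, 0.1530).

q_3 = (0.6120, 0.7279, -0.2689, 0.1530)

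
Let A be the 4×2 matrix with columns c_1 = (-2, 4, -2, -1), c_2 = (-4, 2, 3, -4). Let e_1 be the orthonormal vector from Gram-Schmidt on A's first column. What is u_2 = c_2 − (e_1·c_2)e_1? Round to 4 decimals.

u_2 = (-2.8800, -0.2400, 4.1200, -3.4400)

c_1 = (-2, 4, -2, -1); ‖c_1‖ = 5.0000, so e_1 = (-0.4000, 0.8000, -0.4000, -0.2000).
e_1·c_2 = (-0.4000)·(-4) + 0.8000·2 + (-0.4000)·3 + (-0.2000)·(-4) = 2.8000.
u_2 = c_2 − 2.8000·e_1 = (-2.8800, -0.2400, 4.1200, -3.4400).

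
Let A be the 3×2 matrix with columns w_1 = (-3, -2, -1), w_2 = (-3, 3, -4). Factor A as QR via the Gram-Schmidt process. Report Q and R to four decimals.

w_1 = (-3, -2, -1); ‖w_1‖ = 3.7417, so e_1 = (-0.8018, -0.5345, -0.2673).
e_1·w_2 = (-0.8018)·(-3) + (-0.5345)·3 + (-0.2673)·(-4) = 1.8708.
u_2 = w_2 − 1.8708·e_1 = (-1.5000, 4.0000, -3.5000).
‖u_2‖ = 5.5227, so e_2 = (-0.2716, 0.7243, -0.6338).

Q = [[-0.8018, -0.2716], [-0.5345, 0.7243], [-0.2673, -0.6338]], R = [[3.7417, 1.8708], [0.0000, 5.5227]]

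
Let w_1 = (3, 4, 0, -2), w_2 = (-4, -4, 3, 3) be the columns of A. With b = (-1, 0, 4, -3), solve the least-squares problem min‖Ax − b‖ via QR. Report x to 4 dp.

x = (1.3197, 1.0374)

w_1 = (3, 4, 0, -2); ‖w_1‖ = 5.3852, so q_1 = (0.5571, 0.7428, 0.0000, -0.3714).
q_1·w_2 = 0.5571·(-4) + 0.7428·(-4) + 0.0000·3 + (-0.3714)·3 = -6.3136.
u_2 = w_2 + 6.3136·q_1 = (-0.4828, 0.6897, 3.0000, 0.6552).
‖u_2‖ = 3.1840, so q_2 = (-0.1516, 0.2166, 0.9422, 0.2058).
Qᵀb = (0.5571, 3.3031).
Back-substitute: x_2 = 3.3031/3.1840 = 1.0374.
x_1 = (0.5571 + 6.3136·1.0374)/5.3852 = 1.3197.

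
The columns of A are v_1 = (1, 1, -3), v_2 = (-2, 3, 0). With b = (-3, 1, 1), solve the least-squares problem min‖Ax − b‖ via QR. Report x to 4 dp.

v_1 = (1, 1, -3); ‖v_1‖ = 3.3166, so q_1 = (0.3015, 0.3015, -0.9045).
q_1·v_2 = 0.3015·(-2) + 0.3015·3 + (-0.9045)·0 = 0.3015.
u_2 = v_2 − 0.3015·q_1 = (-2.0909, 2.9091, 0.2727).
‖u_2‖ = 3.5929, so q_2 = (-0.5820, 0.8097, 0.0759).
Qᵀb = (-1.5076, 2.6314).
Back-substitute: x_2 = 2.6314/3.5929 = 0.7324.
x_1 = (-1.5076 − 0.3015·0.7324)/3.3166 = -0.5211.

x = (-0.5211, 0.7324)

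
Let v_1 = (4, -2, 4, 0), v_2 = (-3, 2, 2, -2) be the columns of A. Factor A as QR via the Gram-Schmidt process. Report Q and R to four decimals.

Q = [[0.6667, -0.4815], [-0.3333, 0.3548], [0.6667, 0.6589], [0.0000, -0.4562]], R = [[6.0000, -1.3333], [0.0000, 4.3843]]

e_1 = v_1/‖v_1‖ = (4, -2, 4, 0)/6.0000 = (0.6667, -0.3333, 0.6667, 0.0000).
r_{12} = e_1·v_2 = -1.3333.
u_2 = v_2 + 1.3333·e_1 = (-2.1111, 1.5556, 2.8889, -2.0000).
‖u_2‖ = 4.3843, so e_2 = (-0.4815, 0.3548, 0.6589, -0.4562).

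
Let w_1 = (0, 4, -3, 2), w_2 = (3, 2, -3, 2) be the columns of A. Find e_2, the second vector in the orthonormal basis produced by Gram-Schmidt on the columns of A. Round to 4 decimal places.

w_1 = (0, 4, -3, 2); ‖w_1‖ = 5.3852, so e_1 = (0.0000, 0.7428, -0.5571, 0.3714).
e_1·w_2 = 0.0000·3 + 0.7428·2 + (-0.5571)·(-3) + 0.3714·2 = 3.8996.
u_2 = w_2 − 3.8996·e_1 = (3.0000, -0.8966, -0.8276, 0.5517).
‖u_2‖ = 3.2853, so e_2 = (0.9132, -0.2729, -0.2519, 0.1679).

e_2 = (0.9132, -0.2729, -0.2519, 0.1679)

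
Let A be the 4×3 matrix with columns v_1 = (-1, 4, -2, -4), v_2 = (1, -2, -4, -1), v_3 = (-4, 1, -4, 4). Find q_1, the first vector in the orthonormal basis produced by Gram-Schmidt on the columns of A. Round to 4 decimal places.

q_1 = (-0.1644, 0.6576, -0.3288, -0.6576)

v_1 = (-1, 4, -2, -4); ‖v_1‖ = 6.0828, so q_1 = (-0.1644, 0.6576, -0.3288, -0.6576).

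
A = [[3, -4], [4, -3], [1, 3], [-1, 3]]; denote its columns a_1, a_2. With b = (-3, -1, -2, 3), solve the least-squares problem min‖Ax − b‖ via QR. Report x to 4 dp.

q_1 = a_1/‖a_1‖ = (3, 4, 1, -1)/5.1962 = (0.5774, 0.7698, 0.1925, -0.1925).
r_{12} = q_1·a_2 = -4.6188.
u_2 = a_2 + 4.6188·q_1 = (-1.3333, 0.5556, 3.8889, 2.1111).
‖u_2‖ = 4.6547, so q_2 = (-0.2864, 0.1194, 0.8355, 0.4535).
Qᵀb = (-3.4641, 0.4297).
Back-substitute: x_2 = 0.4297/4.6547 = 0.0923.
x_1 = (-3.4641 + 4.6188·0.0923)/5.1962 = -0.5846.

x = (-0.5846, 0.0923)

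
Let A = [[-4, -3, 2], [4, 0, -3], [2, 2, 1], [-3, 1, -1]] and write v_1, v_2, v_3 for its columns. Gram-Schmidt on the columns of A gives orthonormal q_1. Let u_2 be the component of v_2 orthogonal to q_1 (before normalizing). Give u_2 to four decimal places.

q_1 = v_1/‖v_1‖ = (-4, 4, 2, -3)/6.7082 = (-0.5963, 0.5963, 0.2981, -0.4472).
r_{12} = q_1·v_2 = 1.9379.
u_2 = v_2 − 1.9379·q_1 = (-1.8444, -1.1556, 1.4222, 1.8667).

u_2 = (-1.8444, -1.1556, 1.4222, 1.8667)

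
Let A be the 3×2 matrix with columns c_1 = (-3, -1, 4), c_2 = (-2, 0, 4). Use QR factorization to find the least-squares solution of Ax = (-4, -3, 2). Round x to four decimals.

e_1 = c_1/‖c_1‖ = (-3, -1, 4)/5.0990 = (-0.5883, -0.1961, 0.7845).
r_{12} = e_1·c_2 = 4.3146.
u_2 = c_2 − 4.3146·e_1 = (0.5385, 0.8462, 0.6154).
‖u_2‖ = 1.1767, so e_2 = (0.4576, 0.7191, 0.5230).
Qᵀb = (4.5107, -2.9417).
Back-substitute: x_2 = -2.9417/1.1767 = -2.5000.
x_1 = (4.5107 − 4.3146·(-2.5000))/5.0990 = 3.0000.

x = (3.0000, -2.5000)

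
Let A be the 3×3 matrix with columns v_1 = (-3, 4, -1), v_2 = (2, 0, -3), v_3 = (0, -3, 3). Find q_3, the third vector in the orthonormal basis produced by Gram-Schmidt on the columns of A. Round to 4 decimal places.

v_1 = (-3, 4, -1); ‖v_1‖ = 5.0990, so q_1 = (-0.5883, 0.7845, -0.1961).
q_1·v_2 = (-0.5883)·2 + 0.7845·0 + (-0.1961)·(-3) = -0.5883.
u_2 = v_2 + 0.5883·q_1 = (1.6538, 0.4615, -3.1154).
‖u_2‖ = 3.5572, so q_2 = (0.4649, 0.1297, -0.8758).
q_1·v_3 = (-0.5883)·0 + 0.7845·(-3) + (-0.1961)·3 = -2.9417; q_2·v_3 = 0.4649·0 + 0.1297·(-3) + (-0.8758)·3 = -3.0166.
u_3 = v_3 + 2.9417·q_1 + 3.0166·q_2 = (-0.3283, -0.3009, -0.2188).
‖u_3‖ = 0.4962, so q_3 = (-0.6616, -0.6064, -0.4411).

q_3 = (-0.6616, -0.6064, -0.4411)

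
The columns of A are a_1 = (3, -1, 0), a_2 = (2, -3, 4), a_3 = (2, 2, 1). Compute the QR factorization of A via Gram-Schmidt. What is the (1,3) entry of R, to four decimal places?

r_{13} = 1.2649

a_1 = (3, -1, 0); ‖a_1‖ = 3.1623, so e_1 = (0.9487, -0.3162, 0.0000).
r_{13} = e_1·a_3 = 1.2649.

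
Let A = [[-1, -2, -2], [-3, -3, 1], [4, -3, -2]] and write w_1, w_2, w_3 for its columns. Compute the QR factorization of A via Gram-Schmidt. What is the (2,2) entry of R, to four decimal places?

r_{22} = 4.6863

e_1 = w_1/‖w_1‖ = (-1, -3, 4)/5.0990 = (-0.1961, -0.5883, 0.7845).
r_{12} = e_1·w_2 = -0.1961.
u_2 = w_2 + 0.1961·e_1 = (-2.0385, -3.1154, -2.8462).
r_{22} = ‖u_2‖ = 4.6863.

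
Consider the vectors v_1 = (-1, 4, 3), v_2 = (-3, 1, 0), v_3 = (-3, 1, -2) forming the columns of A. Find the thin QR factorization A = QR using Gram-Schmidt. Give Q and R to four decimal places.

v_1 = (-1, 4, 3); ‖v_1‖ = 5.0990, so q_1 = (-0.1961, 0.7845, 0.5883).
q_1·v_2 = (-0.1961)·(-3) + 0.7845·1 + 0.5883·0 = 1.3728.
u_2 = v_2 − 1.3728·q_1 = (-2.7308, -0.0769, -0.8077).
‖u_2‖ = 2.8488, so q_2 = (-0.9586, -0.0270, -0.2835).
q_1·v_3 = (-0.1961)·(-3) + 0.7845·1 + 0.5883·(-2) = 0.1961; q_2·v_3 = (-0.9586)·(-3) + (-0.0270)·1 + (-0.2835)·(-2) = 3.4158.
u_3 = v_3 − 0.1961·q_1 − 3.4158·q_2 = (0.3128, 0.9384, -1.1469).
‖u_3‖ = 1.5145, so q_3 = (0.2065, 0.6196, -0.7573).

Q = [[-0.1961, -0.9586, 0.2065], [0.7845, -0.0270, 0.6196], [0.5883, -0.2835, -0.7573]], R = [[5.0990, 1.3728, 0.1961], [0.0000, 2.8488, 3.4158], [0.0000, 0.0000, 1.5145]]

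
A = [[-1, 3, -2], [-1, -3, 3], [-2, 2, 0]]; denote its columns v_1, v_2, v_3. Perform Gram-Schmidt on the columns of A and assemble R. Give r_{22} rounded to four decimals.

e_1 = v_1/‖v_1‖ = (-1, -1, -2)/2.4495 = (-0.4082, -0.4082, -0.8165).
r_{12} = e_1·v_2 = -1.6330.
u_2 = v_2 + 1.6330·e_1 = (2.3333, -3.6667, 0.6667).
r_{22} = ‖u_2‖ = 4.3970.

r_{22} = 4.3970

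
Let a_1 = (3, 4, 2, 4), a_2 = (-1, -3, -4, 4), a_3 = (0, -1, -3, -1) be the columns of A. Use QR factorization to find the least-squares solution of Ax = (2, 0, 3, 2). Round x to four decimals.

x = (0.1903, 0.1183, -0.8762)

a_1 = (3, 4, 2, 4); ‖a_1‖ = 6.7082, so q_1 = (0.4472, 0.5963, 0.2981, 0.5963).
q_1·a_2 = 0.4472·(-1) + 0.5963·(-3) + 0.2981·(-4) + 0.5963·4 = -1.0435.
u_2 = a_2 + 1.0435·q_1 = (-0.5333, -2.3778, -3.6889, 4.6222).
‖u_2‖ = 6.3962, so q_2 = (-0.0834, -0.3717, -0.5767, 0.7227).
q_1·a_3 = 0.4472·0 + 0.5963·(-1) + 0.2981·(-3) + 0.5963·(-1) = -2.0870; q_2·a_3 = (-0.0834)·0 + (-0.3717)·(-1) + (-0.5767)·(-3) + 0.7227·(-1) = 1.3793.
u_3 = a_3 + 2.0870·q_1 − 1.3793·q_2 = (1.0483, 0.7572, -1.5823, -0.7523).
‖u_3‖ = 2.1776, so q_3 = (0.4814, 0.3477, -0.7266, -0.3455).
Qᵀb = (2.9814, -0.4517, -1.9080).
Back-substitute: x_3 = -1.9080/2.1776 = -0.8762.
x_2 = (-0.4517 − 1.3793·(-0.8762))/6.3962 = 0.1183.
x_1 = (2.9814 + 1.0435·0.1183 + 2.0870·(-0.8762))/6.7082 = 0.1903.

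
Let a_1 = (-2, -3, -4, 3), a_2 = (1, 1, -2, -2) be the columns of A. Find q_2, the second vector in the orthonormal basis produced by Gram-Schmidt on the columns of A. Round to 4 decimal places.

q_2 = (0.2695, 0.2442, -0.7411, -0.5643)

q_1 = a_1/‖a_1‖ = (-2, -3, -4, 3)/6.1644 = (-0.3244, -0.4867, -0.6489, 0.4867).
r_{12} = q_1·a_2 = -0.4867.
u_2 = a_2 + 0.4867·q_1 = (0.8421, 0.7632, -2.3158, -1.7632).
‖u_2‖ = 3.1246, so q_2 = (0.2695, 0.2442, -0.7411, -0.5643).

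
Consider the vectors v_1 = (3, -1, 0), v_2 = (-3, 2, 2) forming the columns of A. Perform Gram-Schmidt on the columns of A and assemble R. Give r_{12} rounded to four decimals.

r_{12} = -3.4785

v_1 = (3, -1, 0); ‖v_1‖ = 3.1623, so e_1 = (0.9487, -0.3162, 0.0000).
r_{12} = e_1·v_2 = -3.4785.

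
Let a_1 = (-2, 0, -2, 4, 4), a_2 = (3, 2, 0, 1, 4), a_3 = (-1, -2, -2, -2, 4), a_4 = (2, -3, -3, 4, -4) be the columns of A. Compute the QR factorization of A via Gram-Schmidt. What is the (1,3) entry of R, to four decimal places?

a_1 = (-2, 0, -2, 4, 4); ‖a_1‖ = 6.3246, so q_1 = (-0.3162, 0.0000, -0.3162, 0.6325, 0.6325).
r_{13} = q_1·a_3 = 2.2136.

r_{13} = 2.2136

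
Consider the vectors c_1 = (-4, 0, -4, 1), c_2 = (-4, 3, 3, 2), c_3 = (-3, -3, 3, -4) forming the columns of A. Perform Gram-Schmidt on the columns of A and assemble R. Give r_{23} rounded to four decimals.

r_{23} = 0.7781

c_1 = (-4, 0, -4, 1); ‖c_1‖ = 5.7446, so q_1 = (-0.6963, 0.0000, -0.6963, 0.1741).
q_1·c_2 = (-0.6963)·(-4) + 0.0000·3 + (-0.6963)·3 + 0.1741·2 = 1.0445.
u_2 = c_2 − 1.0445·q_1 = (-3.2727, 3.0000, 3.7273, 1.8182).
‖u_2‖ = 6.0753, so q_2 = (-0.5387, 0.4938, 0.6135, 0.2993).
r_{23} = q_2·c_3 = 0.7781.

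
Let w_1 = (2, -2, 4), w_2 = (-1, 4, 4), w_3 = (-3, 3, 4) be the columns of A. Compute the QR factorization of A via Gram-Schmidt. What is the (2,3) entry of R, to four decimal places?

r_{23} = 5.3452

q_1 = w_1/‖w_1‖ = (2, -2, 4)/4.8990 = (0.4082, -0.4082, 0.8165).
r_{12} = q_1·w_2 = 1.2247.
u_2 = w_2 − 1.2247·q_1 = (-1.5000, 4.5000, 3.0000).
‖u_2‖ = 5.6125, so q_2 = (-0.2673, 0.8018, 0.5345).
r_{23} = q_2·w_3 = 5.3452.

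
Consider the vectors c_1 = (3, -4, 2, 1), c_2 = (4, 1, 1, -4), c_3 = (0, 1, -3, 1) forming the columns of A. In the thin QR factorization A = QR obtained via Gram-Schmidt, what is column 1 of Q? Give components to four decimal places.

c_1 = (3, -4, 2, 1); ‖c_1‖ = 5.4772, so q_1 = (0.5477, -0.7303, 0.3651, 0.1826).

q_1 = (0.5477, -0.7303, 0.3651, 0.1826)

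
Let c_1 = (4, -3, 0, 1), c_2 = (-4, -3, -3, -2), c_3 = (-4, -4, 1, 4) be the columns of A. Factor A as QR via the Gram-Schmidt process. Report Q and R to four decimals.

Q = [[0.7845, -0.4428, -0.4271], [-0.5883, -0.6838, -0.3184], [0.0000, -0.5079, 0.3858], [0.1961, -0.2800, 0.7532]], R = [[5.0990, -1.7650, 0.0000], [0.0000, 5.9063, 2.8783], [0.0000, 0.0000, 6.3809]]

e_1 = c_1/‖c_1‖ = (4, -3, 0, 1)/5.0990 = (0.7845, -0.5883, 0.0000, 0.1961).
r_{12} = e_1·c_2 = -1.7650.
u_2 = c_2 + 1.7650·e_1 = (-2.6154, -4.0385, -3.0000, -1.6538).
‖u_2‖ = 5.9063, so e_2 = (-0.4428, -0.6838, -0.5079, -0.2800).
r_{13} = e_1·c_3 = 0.0000; r_{23} = e_2·c_3 = 2.8783.
u_3 = c_3 + 0.0000·e_1 − 2.8783·e_2 = (-2.7255, -2.0320, 2.4620, 4.8060).
‖u_3‖ = 6.3809, so e_3 = (-0.4271, -0.3184, 0.3858, 0.7532).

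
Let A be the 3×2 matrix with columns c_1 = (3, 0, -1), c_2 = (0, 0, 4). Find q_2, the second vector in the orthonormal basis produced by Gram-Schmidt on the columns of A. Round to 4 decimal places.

q_2 = (0.3162, 0.0000, 0.9487)

q_1 = c_1/‖c_1‖ = (3, 0, -1)/3.1623 = (0.9487, 0.0000, -0.3162).
r_{12} = q_1·c_2 = -1.2649.
u_2 = c_2 + 1.2649·q_1 = (1.2000, 0.0000, 3.6000).
‖u_2‖ = 3.7947, so q_2 = (0.3162, 0.0000, 0.9487).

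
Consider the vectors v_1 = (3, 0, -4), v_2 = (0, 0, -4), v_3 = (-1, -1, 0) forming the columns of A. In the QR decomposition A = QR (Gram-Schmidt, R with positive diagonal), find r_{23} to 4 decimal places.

v_1 = (3, 0, -4); ‖v_1‖ = 5.0000, so q_1 = (0.6000, 0.0000, -0.8000).
q_1·v_2 = 0.6000·0 + 0.0000·0 + (-0.8000)·(-4) = 3.2000.
u_2 = v_2 − 3.2000·q_1 = (-1.9200, 0.0000, -1.4400).
‖u_2‖ = 2.4000, so q_2 = (-0.8000, 0.0000, -0.6000).
r_{23} = q_2·v_3 = 0.8000.

r_{23} = 0.8000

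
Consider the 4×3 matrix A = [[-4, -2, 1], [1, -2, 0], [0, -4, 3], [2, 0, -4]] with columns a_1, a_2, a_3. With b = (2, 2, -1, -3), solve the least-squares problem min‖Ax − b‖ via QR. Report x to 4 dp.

e_1 = a_1/‖a_1‖ = (-4, 1, 0, 2)/4.5826 = (-0.8729, 0.2182, 0.0000, 0.4364).
r_{12} = e_1·a_2 = 1.3093.
u_2 = a_2 − 1.3093·e_1 = (-0.8571, -2.2857, -4.0000, -0.5714).
‖u_2‖ = 4.7208, so e_2 = (-0.1816, -0.4842, -0.8473, -0.1210).
r_{13} = e_1·a_3 = -2.6186; r_{23} = e_2·a_3 = -2.2393.
u_3 = a_3 + 2.6186·e_1 + 2.2393·e_2 = (-1.6923, -0.5128, 1.1026, -3.1282).
‖u_3‖ = 3.7588, so e_3 = (-0.4502, -0.1364, 0.2933, -0.8322).
Qᵀb = (-2.6186, -0.1210, 1.0301).
Back-substitute: x_3 = 1.0301/3.7588 = 0.2740.
x_2 = (-0.1210 + 2.2393·0.2740)/4.7208 = 0.1044.
x_1 = (-2.6186 − 1.3093·0.1044 + 2.6186·0.2740)/4.5826 = -0.4446.

x = (-0.4446, 0.1044, 0.2740)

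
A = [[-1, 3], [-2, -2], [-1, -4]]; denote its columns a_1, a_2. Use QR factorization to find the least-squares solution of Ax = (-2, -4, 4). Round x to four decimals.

a_1 = (-1, -2, -1); ‖a_1‖ = 2.4495, so e_1 = (-0.4082, -0.8165, -0.4082).
e_1·a_2 = (-0.4082)·3 + (-0.8165)·(-2) + (-0.4082)·(-4) = 2.0412.
u_2 = a_2 − 2.0412·e_1 = (3.8333, -0.3333, -3.1667).
‖u_2‖ = 4.9833, so e_2 = (0.7692, -0.0669, -0.6355).
Qᵀb = (2.4495, -3.8127).
Back-substitute: x_2 = -3.8127/4.9833 = -0.7651.
x_1 = (2.4495 − 2.0412·(-0.7651))/2.4495 = 1.6376.

x = (1.6376, -0.7651)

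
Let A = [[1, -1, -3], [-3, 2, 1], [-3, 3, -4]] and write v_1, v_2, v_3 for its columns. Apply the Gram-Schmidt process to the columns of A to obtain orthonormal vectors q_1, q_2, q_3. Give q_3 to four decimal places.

q_3 = (-0.9487, 0.0000, -0.3162)

v_1 = (1, -3, -3); ‖v_1‖ = 4.3589, so q_1 = (0.2294, -0.6882, -0.6882).
q_1·v_2 = 0.2294·(-1) + (-0.6882)·2 + (-0.6882)·3 = -3.6707.
u_2 = v_2 + 3.6707·q_1 = (-0.1579, -0.5263, 0.4737).
‖u_2‖ = 0.7255, so q_2 = (-0.2176, -0.7255, 0.6529).
q_1·v_3 = 0.2294·(-3) + (-0.6882)·1 + (-0.6882)·(-4) = 1.3765; q_2·v_3 = (-0.2176)·(-3) + (-0.7255)·1 + 0.6529·(-4) = -2.6843.
u_3 = v_3 − 1.3765·q_1 + 2.6843·q_2 = (-3.9000, 0.0000, -1.3000).
‖u_3‖ = 4.1110, so q_3 = (-0.9487, 0.0000, -0.3162).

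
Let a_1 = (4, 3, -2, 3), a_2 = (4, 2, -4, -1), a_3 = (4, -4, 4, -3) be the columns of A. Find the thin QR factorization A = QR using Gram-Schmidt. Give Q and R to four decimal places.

Q = [[0.6489, 0.2743, 0.7094], [0.4867, -0.0312, -0.4098], [-0.3244, -0.6110, 0.5473], [0.4867, -0.7419, -0.1712]], R = [[6.1644, 4.3800, -2.1089], [0.0000, 4.2209, 1.0038], [0.0000, 0.0000, 7.1795]]

a_1 = (4, 3, -2, 3); ‖a_1‖ = 6.1644, so e_1 = (0.6489, 0.4867, -0.3244, 0.4867).
e_1·a_2 = 0.6489·4 + 0.4867·2 + (-0.3244)·(-4) + 0.4867·(-1) = 4.3800.
u_2 = a_2 − 4.3800·e_1 = (1.1579, -0.1316, -2.5789, -3.1316).
‖u_2‖ = 4.2209, so e_2 = (0.2743, -0.0312, -0.6110, -0.7419).
e_1·a_3 = 0.6489·4 + 0.4867·(-4) + (-0.3244)·4 + 0.4867·(-3) = -2.1089; e_2·a_3 = 0.2743·4 + (-0.0312)·(-4) + (-0.6110)·4 + (-0.7419)·(-3) = 1.0038.
u_3 = a_3 + 2.1089·e_1 − 1.0038·e_2 = (5.0931, -2.9424, 3.9291, -1.2290).
‖u_3‖ = 7.1795, so e_3 = (0.7094, -0.4098, 0.5473, -0.1712).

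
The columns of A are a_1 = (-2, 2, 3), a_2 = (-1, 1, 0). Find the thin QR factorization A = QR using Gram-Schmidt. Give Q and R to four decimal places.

Q = [[-0.4851, -0.5145], [0.4851, 0.5145], [0.7276, -0.6860]], R = [[4.1231, 0.9701], [0.0000, 1.0290]]

e_1 = a_1/‖a_1‖ = (-2, 2, 3)/4.1231 = (-0.4851, 0.4851, 0.7276).
r_{12} = e_1·a_2 = 0.9701.
u_2 = a_2 − 0.9701·e_1 = (-0.5294, 0.5294, -0.7059).
‖u_2‖ = 1.0290, so e_2 = (-0.5145, 0.5145, -0.6860).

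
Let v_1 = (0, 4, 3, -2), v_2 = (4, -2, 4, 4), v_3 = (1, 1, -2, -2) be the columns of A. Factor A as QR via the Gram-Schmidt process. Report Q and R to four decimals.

e_1 = v_1/‖v_1‖ = (0, 4, 3, -2)/5.3852 = (0.0000, 0.7428, 0.5571, -0.3714).
r_{12} = e_1·v_2 = -0.7428.
u_2 = v_2 + 0.7428·e_1 = (4.0000, -1.4483, 4.4138, 3.7241).
‖u_2‖ = 7.1727, so e_2 = (0.5577, -0.2019, 0.6154, 0.5192).
r_{13} = e_1·v_3 = 0.3714; r_{23} = e_2·v_3 = -1.9134.
u_3 = v_3 − 0.3714·e_1 + 1.9134·e_2 = (2.0670, 0.3378, -1.0295, -0.8686).
‖u_3‖ = 2.4902, so e_3 = (0.8301, 0.1357, -0.4134, -0.3488).

Q = [[0.0000, 0.5577, 0.8301], [0.7428, -0.2019, 0.1357], [0.5571, 0.6154, -0.4134], [-0.3714, 0.5192, -0.3488]], R = [[5.3852, -0.7428, 0.3714], [0.0000, 7.1727, -1.9134], [0.0000, 0.0000, 2.4902]]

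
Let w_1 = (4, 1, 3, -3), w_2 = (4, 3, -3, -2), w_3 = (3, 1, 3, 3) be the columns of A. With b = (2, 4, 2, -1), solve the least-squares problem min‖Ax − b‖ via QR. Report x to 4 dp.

x = (0.3701, 0.2652, 0.2924)

q_1 = w_1/‖w_1‖ = (4, 1, 3, -3)/5.9161 = (0.6761, 0.1690, 0.5071, -0.5071).
r_{12} = q_1·w_2 = 2.7045.
u_2 = w_2 − 2.7045·q_1 = (2.1714, 2.5429, -4.3714, -0.6286).
‖u_2‖ = 5.5395, so q_2 = (0.3920, 0.4590, -0.7891, -0.1135).
r_{13} = q_1·w_3 = 2.1974; r_{23} = q_2·w_3 = -1.0728.
u_3 = w_3 − 2.1974·q_1 + 1.0728·q_2 = (1.9348, 1.1210, 1.0391, 3.9926).
‖u_3‖ = 4.6926, so q_3 = (0.4123, 0.2389, 0.2214, 0.8508).
Qᵀb = (3.5496, 1.1553, 1.3723).
Back-substitute: x_3 = 1.3723/4.6926 = 0.2924.
x_2 = (1.1553 + 1.0728·0.2924)/5.5395 = 0.2652.
x_1 = (3.5496 − 2.7045·0.2652 − 2.1974·0.2924)/5.9161 = 0.3701.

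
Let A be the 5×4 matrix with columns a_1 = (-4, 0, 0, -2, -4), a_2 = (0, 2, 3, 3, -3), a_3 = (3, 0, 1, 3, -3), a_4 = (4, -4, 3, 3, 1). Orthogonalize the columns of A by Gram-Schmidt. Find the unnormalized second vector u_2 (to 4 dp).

a_1 = (-4, 0, 0, -2, -4); ‖a_1‖ = 6.0000, so e_1 = (-0.6667, 0.0000, 0.0000, -0.3333, -0.6667).
e_1·a_2 = (-0.6667)·0 + 0.0000·2 + 0.0000·3 + (-0.3333)·3 + (-0.6667)·(-3) = 1.0000.
u_2 = a_2 − 1.0000·e_1 = (0.6667, 2.0000, 3.0000, 3.3333, -2.3333).

u_2 = (0.6667, 2.0000, 3.0000, 3.3333, -2.3333)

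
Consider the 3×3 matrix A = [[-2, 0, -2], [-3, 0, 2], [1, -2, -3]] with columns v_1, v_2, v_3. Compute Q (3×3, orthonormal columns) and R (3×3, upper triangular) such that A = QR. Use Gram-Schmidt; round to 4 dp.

Q = [[-0.5345, -0.1482, -0.8321], [-0.8018, -0.2224, 0.5547], [0.2673, -0.9636, 0.0000]], R = [[3.7417, -0.5345, -1.3363], [0.0000, 1.9272, 2.7426], [0.0000, 0.0000, 2.7735]]

v_1 = (-2, -3, 1); ‖v_1‖ = 3.7417, so q_1 = (-0.5345, -0.8018, 0.2673).
q_1·v_2 = (-0.5345)·0 + (-0.8018)·0 + 0.2673·(-2) = -0.5345.
u_2 = v_2 + 0.5345·q_1 = (-0.2857, -0.4286, -1.8571).
‖u_2‖ = 1.9272, so q_2 = (-0.1482, -0.2224, -0.9636).
q_1·v_3 = (-0.5345)·(-2) + (-0.8018)·2 + 0.2673·(-3) = -1.3363; q_2·v_3 = (-0.1482)·(-2) + (-0.2224)·2 + (-0.9636)·(-3) = 2.7426.
u_3 = v_3 + 1.3363·q_1 − 2.7426·q_2 = (-2.3077, 1.5385, 0.0000).
‖u_3‖ = 2.7735, so q_3 = (-0.8321, 0.5547, 0.0000).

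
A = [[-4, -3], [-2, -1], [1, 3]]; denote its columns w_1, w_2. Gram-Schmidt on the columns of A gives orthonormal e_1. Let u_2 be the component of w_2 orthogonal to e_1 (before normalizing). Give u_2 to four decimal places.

u_2 = (0.2381, 0.6190, 2.1905)

e_1 = w_1/‖w_1‖ = (-4, -2, 1)/4.5826 = (-0.8729, -0.4364, 0.2182).
r_{12} = e_1·w_2 = 3.7097.
u_2 = w_2 − 3.7097·e_1 = (0.2381, 0.6190, 2.1905).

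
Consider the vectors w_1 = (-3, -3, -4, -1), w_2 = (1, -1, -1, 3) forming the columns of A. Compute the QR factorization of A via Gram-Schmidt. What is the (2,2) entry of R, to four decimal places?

r_{22} = 3.4600

w_1 = (-3, -3, -4, -1); ‖w_1‖ = 5.9161, so q_1 = (-0.5071, -0.5071, -0.6761, -0.1690).
q_1·w_2 = (-0.5071)·1 + (-0.5071)·(-1) + (-0.6761)·(-1) + (-0.1690)·3 = 0.1690.
u_2 = w_2 − 0.1690·q_1 = (1.0857, -0.9143, -0.8857, 3.0286).
r_{22} = ‖u_2‖ = 3.4600.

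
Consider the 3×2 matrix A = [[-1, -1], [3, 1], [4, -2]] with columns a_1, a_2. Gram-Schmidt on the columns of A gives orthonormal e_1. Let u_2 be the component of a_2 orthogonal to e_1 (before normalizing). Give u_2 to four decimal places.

u_2 = (-1.1538, 1.4615, -1.3846)

a_1 = (-1, 3, 4); ‖a_1‖ = 5.0990, so e_1 = (-0.1961, 0.5883, 0.7845).
e_1·a_2 = (-0.1961)·(-1) + 0.5883·1 + 0.7845·(-2) = -0.7845.
u_2 = a_2 + 0.7845·e_1 = (-1.1538, 1.4615, -1.3846).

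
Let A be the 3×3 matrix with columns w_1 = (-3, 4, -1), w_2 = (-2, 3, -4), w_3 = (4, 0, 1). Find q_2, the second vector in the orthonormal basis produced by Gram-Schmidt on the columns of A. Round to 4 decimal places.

q_1 = w_1/‖w_1‖ = (-3, 4, -1)/5.0990 = (-0.5883, 0.7845, -0.1961).
r_{12} = q_1·w_2 = 4.3146.
u_2 = w_2 − 4.3146·q_1 = (0.5385, -0.3846, -3.1538).
‖u_2‖ = 3.2225, so q_2 = (0.1671, -0.1194, -0.9787).

q_2 = (0.1671, -0.1194, -0.9787)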